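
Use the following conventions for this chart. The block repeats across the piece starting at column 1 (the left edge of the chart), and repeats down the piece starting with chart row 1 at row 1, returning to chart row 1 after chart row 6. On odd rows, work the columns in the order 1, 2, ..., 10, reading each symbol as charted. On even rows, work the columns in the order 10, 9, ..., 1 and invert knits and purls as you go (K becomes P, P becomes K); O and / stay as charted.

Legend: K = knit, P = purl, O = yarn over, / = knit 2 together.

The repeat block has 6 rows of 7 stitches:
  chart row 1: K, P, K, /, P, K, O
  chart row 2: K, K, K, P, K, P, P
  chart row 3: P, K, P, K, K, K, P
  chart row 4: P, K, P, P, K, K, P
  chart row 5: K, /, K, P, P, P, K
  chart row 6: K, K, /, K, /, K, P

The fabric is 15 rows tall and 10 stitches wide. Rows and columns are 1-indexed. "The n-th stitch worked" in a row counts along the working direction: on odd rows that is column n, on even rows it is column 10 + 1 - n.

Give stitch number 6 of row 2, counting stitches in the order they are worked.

Result:
P

Derivation:
Row 2: (2-1) mod 6 = 1, so use chart row 2. Even row -> WS.
Chart row 2 tiled across columns 1-10: K K K P K P P K K K
WS row: flip the tiled sequence (start at column 10) and apply K<->P; O and / stay.
Row 2 as worked: P P P K K P K P P P
Stitch 6 in working order -> P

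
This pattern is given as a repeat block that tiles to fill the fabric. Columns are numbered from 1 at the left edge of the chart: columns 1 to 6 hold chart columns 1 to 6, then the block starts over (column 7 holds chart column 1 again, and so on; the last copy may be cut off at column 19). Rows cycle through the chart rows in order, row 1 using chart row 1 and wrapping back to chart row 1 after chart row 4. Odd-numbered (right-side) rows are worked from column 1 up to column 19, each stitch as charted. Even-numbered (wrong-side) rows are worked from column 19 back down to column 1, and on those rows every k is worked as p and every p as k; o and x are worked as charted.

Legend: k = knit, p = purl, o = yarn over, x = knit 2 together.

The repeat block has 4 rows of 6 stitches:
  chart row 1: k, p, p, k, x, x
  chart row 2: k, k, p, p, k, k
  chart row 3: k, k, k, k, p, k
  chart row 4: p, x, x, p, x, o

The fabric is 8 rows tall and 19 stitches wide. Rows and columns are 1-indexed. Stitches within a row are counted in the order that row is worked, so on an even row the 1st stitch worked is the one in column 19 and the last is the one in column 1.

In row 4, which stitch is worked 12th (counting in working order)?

== STITCH ==
x

Derivation:
For row 4: chart row = ((4-1) mod 4) + 1 = 4; this is a WS (even) row.
Chart row 4 tiled across columns 1-19: p x x p x o p x x p x o p x x p x o p
WS row: flip the tiled sequence (start at column 19) and apply k<->p; o and x stay.
Row 4 as worked: k o x k x x k o x k x x k o x k x x k
Stitch 12 in working order -> x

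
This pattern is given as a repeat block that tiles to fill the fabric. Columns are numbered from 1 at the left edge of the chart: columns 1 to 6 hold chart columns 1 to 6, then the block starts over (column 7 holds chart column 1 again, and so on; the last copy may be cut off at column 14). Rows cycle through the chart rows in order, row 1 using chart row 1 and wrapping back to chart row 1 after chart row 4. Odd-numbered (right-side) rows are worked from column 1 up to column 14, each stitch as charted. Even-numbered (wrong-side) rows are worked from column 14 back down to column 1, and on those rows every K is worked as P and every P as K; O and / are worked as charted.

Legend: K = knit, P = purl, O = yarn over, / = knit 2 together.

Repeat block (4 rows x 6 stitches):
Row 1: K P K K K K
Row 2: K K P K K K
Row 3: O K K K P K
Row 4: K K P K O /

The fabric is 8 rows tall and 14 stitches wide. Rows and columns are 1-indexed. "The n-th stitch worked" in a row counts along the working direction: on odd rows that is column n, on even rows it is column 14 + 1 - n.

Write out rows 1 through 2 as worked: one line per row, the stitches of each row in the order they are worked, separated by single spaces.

Row 1: chart row 1, RS - tile across columns 1-14 and work as-is.
Row 2: chart row 2, WS - tiled (columns 1-14): K K P K K K K K P K K K K K; work from column 14 back to 1 with K<->P swapped.

Rows as worked:
K P K K K K K P K K K K K P
P P P P P K P P P P P K P P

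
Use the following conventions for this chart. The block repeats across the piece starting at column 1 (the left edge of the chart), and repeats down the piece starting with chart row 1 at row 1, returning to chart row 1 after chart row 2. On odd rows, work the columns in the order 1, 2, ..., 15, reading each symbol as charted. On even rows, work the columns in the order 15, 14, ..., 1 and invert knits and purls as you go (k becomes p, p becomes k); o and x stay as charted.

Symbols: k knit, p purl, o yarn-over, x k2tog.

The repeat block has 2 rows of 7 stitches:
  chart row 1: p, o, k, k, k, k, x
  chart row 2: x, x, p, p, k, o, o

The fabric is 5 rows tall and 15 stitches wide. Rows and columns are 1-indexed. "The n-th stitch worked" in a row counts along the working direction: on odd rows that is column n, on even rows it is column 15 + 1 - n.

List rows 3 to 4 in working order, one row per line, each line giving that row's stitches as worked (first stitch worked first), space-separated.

Row 3: chart row 1, RS - tile across columns 1-15 and work as-is.
Row 4: chart row 2, WS - tiled (columns 1-15): x x p p k o o x x p p k o o x; work from column 15 back to 1 with k<->p swapped.

Result:
p o k k k k x p o k k k k x p
x o o p k k x x o o p k k x x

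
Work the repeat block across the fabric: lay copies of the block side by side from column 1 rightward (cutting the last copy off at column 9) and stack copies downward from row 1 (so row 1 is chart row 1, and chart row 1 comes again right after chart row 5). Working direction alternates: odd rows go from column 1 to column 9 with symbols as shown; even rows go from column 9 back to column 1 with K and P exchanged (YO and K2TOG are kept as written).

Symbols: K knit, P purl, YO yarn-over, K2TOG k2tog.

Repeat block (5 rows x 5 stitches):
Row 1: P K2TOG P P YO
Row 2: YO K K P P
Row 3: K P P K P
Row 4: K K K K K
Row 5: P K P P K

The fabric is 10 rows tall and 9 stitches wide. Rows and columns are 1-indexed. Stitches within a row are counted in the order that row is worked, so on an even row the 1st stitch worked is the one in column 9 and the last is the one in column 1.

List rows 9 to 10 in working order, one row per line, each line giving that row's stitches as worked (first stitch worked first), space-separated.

Rows as worked:
K K K K K K K K K
K K P K P K K P K

Derivation:
Row 9: chart row 4, RS - tile across columns 1-9 and work as-is.
Row 10: chart row 5, WS - tiled (columns 1-9): P K P P K P K P P; work from column 9 back to 1 with K<->P swapped.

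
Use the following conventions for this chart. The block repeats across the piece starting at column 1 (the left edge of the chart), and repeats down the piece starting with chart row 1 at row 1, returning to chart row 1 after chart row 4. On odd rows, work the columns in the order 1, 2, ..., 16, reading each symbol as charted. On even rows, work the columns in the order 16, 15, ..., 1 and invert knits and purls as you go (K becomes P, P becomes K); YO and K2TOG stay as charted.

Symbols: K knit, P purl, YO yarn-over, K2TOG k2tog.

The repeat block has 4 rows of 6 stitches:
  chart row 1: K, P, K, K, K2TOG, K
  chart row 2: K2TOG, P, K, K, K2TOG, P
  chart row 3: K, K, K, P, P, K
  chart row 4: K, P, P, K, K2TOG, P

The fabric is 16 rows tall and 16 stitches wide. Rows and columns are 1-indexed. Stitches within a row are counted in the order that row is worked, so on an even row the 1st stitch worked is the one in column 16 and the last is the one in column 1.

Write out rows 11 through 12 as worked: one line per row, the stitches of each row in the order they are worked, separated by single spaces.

== ROWS AS WORKED ==
K K K P P K K K K P P K K K K P
P K K P K K2TOG P K K P K K2TOG P K K P

Derivation:
Row 11: chart row 3, RS - tile across columns 1-16 and work as-is.
Row 12: chart row 4, WS - tiled (columns 1-16): K P P K K2TOG P K P P K K2TOG P K P P K; work from column 16 back to 1 with K<->P swapped.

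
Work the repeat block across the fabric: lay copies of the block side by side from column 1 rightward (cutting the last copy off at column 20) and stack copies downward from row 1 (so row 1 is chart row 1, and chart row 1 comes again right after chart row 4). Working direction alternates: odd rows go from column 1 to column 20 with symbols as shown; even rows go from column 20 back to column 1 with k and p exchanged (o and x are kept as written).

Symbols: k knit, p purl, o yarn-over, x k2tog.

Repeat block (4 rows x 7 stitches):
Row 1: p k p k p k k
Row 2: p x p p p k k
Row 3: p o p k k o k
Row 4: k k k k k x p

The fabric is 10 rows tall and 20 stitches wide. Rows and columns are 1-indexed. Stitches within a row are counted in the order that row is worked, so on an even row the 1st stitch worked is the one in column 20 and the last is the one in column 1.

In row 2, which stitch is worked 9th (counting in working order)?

Row 2: (2-1) mod 4 = 1, so use chart row 2. Even row -> WS.
Chart row 2 tiled across columns 1-20: p x p p p k k p x p p p k k p x p p p k
Wrong side: read the tiled row from column 20 down to 1 and exchange k with p (leave o, x).
Row 2 as worked: p k k k x k p p k k k x k p p k k k x k
The 9th stitch worked is k.

Result:
k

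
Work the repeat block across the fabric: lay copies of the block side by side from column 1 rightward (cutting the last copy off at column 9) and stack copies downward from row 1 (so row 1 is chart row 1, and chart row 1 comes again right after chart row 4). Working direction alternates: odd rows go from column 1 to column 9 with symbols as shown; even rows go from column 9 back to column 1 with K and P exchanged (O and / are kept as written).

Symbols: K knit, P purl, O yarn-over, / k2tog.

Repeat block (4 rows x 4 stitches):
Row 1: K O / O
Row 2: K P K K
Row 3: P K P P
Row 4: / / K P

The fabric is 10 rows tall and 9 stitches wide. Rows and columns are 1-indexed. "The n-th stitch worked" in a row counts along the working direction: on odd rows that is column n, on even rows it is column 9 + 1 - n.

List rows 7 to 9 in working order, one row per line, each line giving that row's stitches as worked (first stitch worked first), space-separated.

Row 7: chart row 3, RS - tile across columns 1-9 and work as-is.
Row 8: chart row 4, WS - tiled (columns 1-9): / / K P / / K P /; work from column 9 back to 1 with K<->P swapped.
Row 9: chart row 1, RS - tile across columns 1-9 and work as-is.

== ROWS AS WORKED ==
P K P P P K P P P
/ K P / / K P / /
K O / O K O / O K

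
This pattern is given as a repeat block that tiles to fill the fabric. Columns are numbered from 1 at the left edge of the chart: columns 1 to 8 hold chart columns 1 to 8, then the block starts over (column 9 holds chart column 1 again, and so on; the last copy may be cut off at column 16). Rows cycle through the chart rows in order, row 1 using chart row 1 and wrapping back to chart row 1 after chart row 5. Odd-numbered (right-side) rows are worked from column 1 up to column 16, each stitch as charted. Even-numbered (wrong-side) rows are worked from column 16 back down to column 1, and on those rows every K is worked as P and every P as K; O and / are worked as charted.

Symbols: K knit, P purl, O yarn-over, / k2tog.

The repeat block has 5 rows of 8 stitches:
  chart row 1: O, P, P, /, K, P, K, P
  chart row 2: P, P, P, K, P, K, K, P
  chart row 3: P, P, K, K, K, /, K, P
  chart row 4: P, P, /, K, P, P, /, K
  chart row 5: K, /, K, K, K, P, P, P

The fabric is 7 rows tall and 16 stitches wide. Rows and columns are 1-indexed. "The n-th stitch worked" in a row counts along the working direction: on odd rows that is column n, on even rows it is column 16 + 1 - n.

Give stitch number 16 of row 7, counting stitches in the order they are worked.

Stitch:
P

Derivation:
For row 7: chart row = ((7-1) mod 5) + 1 = 2; this is a RS (odd) row.
Chart row 2 tiled across columns 1-16: P P P K P K K P P P P K P K K P
RS: work column 1 to column 16, symbols as charted — the tiled row is the row as worked.
Counting 16 along the worked row gives P.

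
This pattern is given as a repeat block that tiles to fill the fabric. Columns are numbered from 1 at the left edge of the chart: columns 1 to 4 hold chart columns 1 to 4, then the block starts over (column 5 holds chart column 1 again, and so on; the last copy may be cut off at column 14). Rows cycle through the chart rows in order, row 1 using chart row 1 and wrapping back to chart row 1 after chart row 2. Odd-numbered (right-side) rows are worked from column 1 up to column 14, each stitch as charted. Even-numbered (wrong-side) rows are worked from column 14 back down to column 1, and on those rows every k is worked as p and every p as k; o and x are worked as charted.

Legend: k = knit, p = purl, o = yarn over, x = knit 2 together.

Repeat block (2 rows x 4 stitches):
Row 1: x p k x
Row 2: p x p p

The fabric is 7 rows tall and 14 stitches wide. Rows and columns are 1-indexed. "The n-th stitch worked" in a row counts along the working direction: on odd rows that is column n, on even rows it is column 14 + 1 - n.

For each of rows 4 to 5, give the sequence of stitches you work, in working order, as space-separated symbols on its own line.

Row 4: chart row 2, WS - tiled (columns 1-14): p x p p p x p p p x p p p x; work from column 14 back to 1 with k<->p swapped.
Row 5: chart row 1, RS - tile across columns 1-14 and work as-is.

Result:
x k k k x k k k x k k k x k
x p k x x p k x x p k x x p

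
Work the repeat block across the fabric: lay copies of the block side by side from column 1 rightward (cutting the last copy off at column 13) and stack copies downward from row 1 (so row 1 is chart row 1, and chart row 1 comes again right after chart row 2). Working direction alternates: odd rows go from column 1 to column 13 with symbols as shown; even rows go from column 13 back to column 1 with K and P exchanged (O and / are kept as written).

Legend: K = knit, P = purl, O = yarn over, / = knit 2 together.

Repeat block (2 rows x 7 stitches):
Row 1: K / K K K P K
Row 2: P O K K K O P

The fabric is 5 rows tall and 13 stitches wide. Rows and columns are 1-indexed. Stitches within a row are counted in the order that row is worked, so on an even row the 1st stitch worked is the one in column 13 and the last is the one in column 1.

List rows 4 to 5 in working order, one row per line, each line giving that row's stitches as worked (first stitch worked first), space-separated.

== ROWS AS WORKED ==
O P P P O K K O P P P O K
K / K K K P K K / K K K P

Derivation:
Row 4: chart row 2, WS - tiled (columns 1-13): P O K K K O P P O K K K O; work from column 13 back to 1 with K<->P swapped.
Row 5: chart row 1, RS - tile across columns 1-13 and work as-is.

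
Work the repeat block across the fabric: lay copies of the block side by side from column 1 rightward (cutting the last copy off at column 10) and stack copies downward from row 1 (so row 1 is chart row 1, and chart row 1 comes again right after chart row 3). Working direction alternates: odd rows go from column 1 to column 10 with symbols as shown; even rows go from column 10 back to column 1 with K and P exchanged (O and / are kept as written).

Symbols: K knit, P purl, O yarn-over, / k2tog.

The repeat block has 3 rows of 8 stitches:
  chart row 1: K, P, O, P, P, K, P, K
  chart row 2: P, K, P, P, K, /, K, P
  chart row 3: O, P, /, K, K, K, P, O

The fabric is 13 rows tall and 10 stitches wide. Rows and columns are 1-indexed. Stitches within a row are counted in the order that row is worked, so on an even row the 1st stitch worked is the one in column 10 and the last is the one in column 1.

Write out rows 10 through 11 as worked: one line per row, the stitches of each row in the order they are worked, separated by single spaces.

Row 10: chart row 1, WS - tiled (columns 1-10): K P O P P K P K K P; work from column 10 back to 1 with K<->P swapped.
Row 11: chart row 2, RS - tile across columns 1-10 and work as-is.

== ROWS AS WORKED ==
K P P K P K K O K P
P K P P K / K P P K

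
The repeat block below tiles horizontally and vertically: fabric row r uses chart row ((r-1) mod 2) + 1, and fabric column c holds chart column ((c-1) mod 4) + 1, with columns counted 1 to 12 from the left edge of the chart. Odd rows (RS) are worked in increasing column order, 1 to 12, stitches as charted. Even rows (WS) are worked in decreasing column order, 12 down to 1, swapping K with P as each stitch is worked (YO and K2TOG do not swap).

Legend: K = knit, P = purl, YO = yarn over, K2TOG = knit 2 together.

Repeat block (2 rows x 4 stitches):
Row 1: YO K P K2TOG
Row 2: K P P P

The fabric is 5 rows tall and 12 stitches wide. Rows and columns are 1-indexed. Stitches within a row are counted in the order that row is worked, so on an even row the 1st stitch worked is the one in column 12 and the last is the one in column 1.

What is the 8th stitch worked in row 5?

Result:
K2TOG

Derivation:
Row 5 uses chart row ((5-1) mod 2)+1 = 1. Row 5 is odd, so RS.
Chart row 1 tiled across columns 1-12: YO K P K2TOG YO K P K2TOG YO K P K2TOG
RS: work column 1 to column 12, symbols as charted — the tiled row is the row as worked.
The 8th stitch worked is K2TOG.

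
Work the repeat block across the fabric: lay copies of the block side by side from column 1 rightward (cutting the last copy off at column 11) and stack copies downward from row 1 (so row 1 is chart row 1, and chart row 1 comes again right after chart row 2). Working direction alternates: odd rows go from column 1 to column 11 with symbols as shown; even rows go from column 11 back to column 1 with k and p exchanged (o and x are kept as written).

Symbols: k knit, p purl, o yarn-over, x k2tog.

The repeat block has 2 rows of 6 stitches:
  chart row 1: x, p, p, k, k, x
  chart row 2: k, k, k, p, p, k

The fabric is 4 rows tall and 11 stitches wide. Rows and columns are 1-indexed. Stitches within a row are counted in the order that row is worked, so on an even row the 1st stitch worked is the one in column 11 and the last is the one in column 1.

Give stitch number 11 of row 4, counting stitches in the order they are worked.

For row 4: chart row = ((4-1) mod 2) + 1 = 2; this is a WS (even) row.
Chart row 2 tiled across columns 1-11: k k k p p k k k k p p
WS: work from column 11 back to column 1 (reverse the tiled row), swapping k<->p (o and x unchanged).
Row 4 as worked: k k p p p p k k p p p
The 11th stitch worked is p.

Result:
p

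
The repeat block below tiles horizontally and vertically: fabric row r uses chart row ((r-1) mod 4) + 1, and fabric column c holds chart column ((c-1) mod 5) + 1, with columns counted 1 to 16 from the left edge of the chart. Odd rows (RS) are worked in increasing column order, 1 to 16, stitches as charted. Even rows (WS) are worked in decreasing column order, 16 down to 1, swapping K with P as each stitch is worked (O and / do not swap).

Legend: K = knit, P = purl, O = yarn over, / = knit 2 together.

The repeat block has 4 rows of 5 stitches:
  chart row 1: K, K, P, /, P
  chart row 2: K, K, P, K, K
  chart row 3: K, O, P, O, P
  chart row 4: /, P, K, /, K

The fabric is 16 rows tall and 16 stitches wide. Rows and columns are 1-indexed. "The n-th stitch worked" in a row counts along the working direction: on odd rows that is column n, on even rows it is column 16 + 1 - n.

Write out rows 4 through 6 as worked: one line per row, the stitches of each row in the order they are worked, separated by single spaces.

Row 4: chart row 4, WS - tiled (columns 1-16): / P K / K / P K / K / P K / K /; work from column 16 back to 1 with K<->P swapped.
Row 5: chart row 1, RS - tile across columns 1-16 and work as-is.
Row 6: chart row 2, WS - tiled (columns 1-16): K K P K K K K P K K K K P K K K; work from column 16 back to 1 with K<->P swapped.

== ROWS AS WORKED ==
/ P / P K / P / P K / P / P K /
K K P / P K K P / P K K P / P K
P P P K P P P P K P P P P K P P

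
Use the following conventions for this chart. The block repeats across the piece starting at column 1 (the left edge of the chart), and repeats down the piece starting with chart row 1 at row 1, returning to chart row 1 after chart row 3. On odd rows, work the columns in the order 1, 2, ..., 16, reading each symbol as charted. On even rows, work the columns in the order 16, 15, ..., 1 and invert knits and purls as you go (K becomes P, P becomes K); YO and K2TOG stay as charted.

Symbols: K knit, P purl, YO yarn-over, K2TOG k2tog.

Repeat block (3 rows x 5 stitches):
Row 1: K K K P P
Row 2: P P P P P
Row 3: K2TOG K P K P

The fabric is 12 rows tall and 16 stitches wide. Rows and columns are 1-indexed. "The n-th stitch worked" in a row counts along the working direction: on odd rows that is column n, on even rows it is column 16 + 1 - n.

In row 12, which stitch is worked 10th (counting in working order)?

Stitch:
P

Derivation:
Row 12: (12-1) mod 3 = 2, so use chart row 3. Even row -> WS.
Chart row 3 tiled across columns 1-16: K2TOG K P K P K2TOG K P K P K2TOG K P K P K2TOG
WS row: flip the tiled sequence (start at column 16) and apply K<->P; YO and K2TOG stay.
Row 12 as worked: K2TOG K P K P K2TOG K P K P K2TOG K P K P K2TOG
Counting 10 along the worked row gives P.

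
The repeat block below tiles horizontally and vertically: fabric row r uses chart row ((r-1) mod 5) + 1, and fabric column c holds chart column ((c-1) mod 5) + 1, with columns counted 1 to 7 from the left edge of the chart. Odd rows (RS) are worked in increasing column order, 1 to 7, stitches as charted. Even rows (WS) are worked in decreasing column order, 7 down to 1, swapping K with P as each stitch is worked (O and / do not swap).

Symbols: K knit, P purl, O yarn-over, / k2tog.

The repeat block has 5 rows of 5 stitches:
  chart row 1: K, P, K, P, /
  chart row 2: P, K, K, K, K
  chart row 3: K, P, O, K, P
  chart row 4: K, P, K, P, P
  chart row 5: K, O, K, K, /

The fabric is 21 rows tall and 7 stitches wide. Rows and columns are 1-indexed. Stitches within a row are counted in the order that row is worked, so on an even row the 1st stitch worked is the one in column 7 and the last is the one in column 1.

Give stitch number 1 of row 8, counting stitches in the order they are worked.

Row 8 uses chart row ((8-1) mod 5)+1 = 3. Row 8 is even, so WS.
Chart row 3 tiled across columns 1-7: K P O K P K P
WS row: flip the tiled sequence (start at column 7) and apply K<->P; O and / stay.
Row 8 as worked: K P K P O K P
Stitch 1 in working order -> K

Result:
K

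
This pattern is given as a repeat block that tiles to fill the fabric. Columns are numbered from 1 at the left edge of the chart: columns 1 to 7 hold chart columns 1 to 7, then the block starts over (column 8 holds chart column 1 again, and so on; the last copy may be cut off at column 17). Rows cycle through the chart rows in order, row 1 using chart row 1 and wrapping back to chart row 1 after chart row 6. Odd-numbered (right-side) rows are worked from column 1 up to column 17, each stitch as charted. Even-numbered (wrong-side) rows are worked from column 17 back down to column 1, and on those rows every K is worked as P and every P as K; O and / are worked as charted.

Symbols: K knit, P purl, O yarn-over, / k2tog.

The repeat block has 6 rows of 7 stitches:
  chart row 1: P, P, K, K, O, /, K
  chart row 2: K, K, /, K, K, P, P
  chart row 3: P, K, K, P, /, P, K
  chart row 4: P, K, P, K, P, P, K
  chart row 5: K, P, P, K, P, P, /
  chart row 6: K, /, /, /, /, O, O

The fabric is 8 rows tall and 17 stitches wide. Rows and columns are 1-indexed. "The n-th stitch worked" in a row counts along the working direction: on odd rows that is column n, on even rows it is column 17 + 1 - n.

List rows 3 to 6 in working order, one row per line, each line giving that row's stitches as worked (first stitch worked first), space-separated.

Row 3: chart row 3, RS - tile across columns 1-17 and work as-is.
Row 4: chart row 4, WS - tiled (columns 1-17): P K P K P P K P K P K P P K P K P; work from column 17 back to 1 with K<->P swapped.
Row 5: chart row 5, RS - tile across columns 1-17 and work as-is.
Row 6: chart row 6, WS - tiled (columns 1-17): K / / / / O O K / / / / O O K / /; work from column 17 back to 1 with K<->P swapped.

== ROWS AS WORKED ==
P K K P / P K P K K P / P K P K K
K P K P K K P K P K P K K P K P K
K P P K P P / K P P K P P / K P P
/ / P O O / / / / P O O / / / / P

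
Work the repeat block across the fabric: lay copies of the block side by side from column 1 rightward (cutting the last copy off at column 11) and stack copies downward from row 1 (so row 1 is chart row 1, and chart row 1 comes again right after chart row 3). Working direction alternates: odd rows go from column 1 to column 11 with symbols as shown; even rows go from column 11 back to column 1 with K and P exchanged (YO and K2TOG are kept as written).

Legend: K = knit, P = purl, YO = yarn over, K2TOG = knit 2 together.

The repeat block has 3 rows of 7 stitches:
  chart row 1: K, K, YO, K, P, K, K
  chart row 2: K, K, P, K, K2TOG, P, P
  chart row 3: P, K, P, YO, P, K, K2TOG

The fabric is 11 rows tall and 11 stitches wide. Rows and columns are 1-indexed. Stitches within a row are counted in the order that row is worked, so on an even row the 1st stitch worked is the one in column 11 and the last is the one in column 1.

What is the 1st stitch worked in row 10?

Row 10: (10-1) mod 3 = 0, so use chart row 1. Even row -> WS.
Chart row 1 tiled across columns 1-11: K K YO K P K K K K YO K
WS row: flip the tiled sequence (start at column 11) and apply K<->P; YO and K2TOG stay.
Row 10 as worked: P YO P P P P K P YO P P
Stitch 1 in working order -> P

Result:
P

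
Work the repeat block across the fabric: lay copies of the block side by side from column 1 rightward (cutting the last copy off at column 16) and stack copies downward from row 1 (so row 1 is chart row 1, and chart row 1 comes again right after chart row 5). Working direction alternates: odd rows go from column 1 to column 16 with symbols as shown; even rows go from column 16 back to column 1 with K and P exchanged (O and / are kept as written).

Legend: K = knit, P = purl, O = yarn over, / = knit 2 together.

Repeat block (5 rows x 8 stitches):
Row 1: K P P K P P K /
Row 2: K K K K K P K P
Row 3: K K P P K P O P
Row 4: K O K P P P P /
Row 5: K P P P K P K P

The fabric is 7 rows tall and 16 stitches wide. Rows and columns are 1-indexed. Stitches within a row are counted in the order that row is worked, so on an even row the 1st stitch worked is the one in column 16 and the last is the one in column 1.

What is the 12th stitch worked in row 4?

Result:
K

Derivation:
Row 4: (4-1) mod 5 = 3, so use chart row 4. Even row -> WS.
Chart row 4 tiled across columns 1-16: K O K P P P P / K O K P P P P /
WS row: flip the tiled sequence (start at column 16) and apply K<->P; O and / stay.
Row 4 as worked: / K K K K P O P / K K K K P O P
The 12th stitch worked is K.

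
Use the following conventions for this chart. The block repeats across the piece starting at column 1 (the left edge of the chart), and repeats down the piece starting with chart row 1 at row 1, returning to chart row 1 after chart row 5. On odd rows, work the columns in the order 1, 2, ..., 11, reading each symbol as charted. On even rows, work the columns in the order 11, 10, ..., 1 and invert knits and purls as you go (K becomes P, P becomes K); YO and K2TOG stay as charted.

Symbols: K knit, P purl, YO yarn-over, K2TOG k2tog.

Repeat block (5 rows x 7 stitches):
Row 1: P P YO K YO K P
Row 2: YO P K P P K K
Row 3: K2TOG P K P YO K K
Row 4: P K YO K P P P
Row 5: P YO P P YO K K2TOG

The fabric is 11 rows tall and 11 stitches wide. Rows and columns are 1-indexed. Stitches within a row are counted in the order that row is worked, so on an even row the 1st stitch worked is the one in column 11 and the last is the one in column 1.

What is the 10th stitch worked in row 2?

== STITCH ==
K

Derivation:
Row 2: (2-1) mod 5 = 1, so use chart row 2. Even row -> WS.
Chart row 2 tiled across columns 1-11: YO P K P P K K YO P K P
Wrong side: read the tiled row from column 11 down to 1 and exchange K with P (leave YO, K2TOG).
Row 2 as worked: K P K YO P P K K P K YO
Counting 10 along the worked row gives K.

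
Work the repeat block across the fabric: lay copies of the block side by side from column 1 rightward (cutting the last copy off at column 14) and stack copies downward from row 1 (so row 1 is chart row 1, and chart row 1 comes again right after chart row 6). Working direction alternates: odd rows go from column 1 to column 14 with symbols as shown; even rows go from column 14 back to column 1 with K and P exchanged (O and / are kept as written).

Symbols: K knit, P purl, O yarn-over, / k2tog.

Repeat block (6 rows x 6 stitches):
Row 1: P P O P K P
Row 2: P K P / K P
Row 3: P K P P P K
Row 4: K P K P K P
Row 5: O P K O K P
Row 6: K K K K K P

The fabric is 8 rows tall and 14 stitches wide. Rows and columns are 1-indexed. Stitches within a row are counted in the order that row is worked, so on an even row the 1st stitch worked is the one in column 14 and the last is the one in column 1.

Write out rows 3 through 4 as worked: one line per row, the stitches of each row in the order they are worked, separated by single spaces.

Row 3: chart row 3, RS - tile across columns 1-14 and work as-is.
Row 4: chart row 4, WS - tiled (columns 1-14): K P K P K P K P K P K P K P; work from column 14 back to 1 with K<->P swapped.

Result:
P K P P P K P K P P P K P K
K P K P K P K P K P K P K P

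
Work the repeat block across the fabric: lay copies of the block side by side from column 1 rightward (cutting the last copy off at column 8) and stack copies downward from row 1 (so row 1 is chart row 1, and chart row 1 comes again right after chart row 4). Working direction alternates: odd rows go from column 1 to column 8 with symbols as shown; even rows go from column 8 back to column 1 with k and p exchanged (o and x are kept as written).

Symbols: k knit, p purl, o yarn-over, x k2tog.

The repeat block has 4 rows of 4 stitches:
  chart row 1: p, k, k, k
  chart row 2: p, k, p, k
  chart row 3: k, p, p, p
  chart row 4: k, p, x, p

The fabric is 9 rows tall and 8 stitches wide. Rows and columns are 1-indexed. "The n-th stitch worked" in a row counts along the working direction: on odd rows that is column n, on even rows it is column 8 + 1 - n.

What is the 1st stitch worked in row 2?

Stitch:
p

Derivation:
Row 2 uses chart row ((2-1) mod 4)+1 = 2. Row 2 is even, so WS.
Chart row 2 tiled across columns 1-8: p k p k p k p k
WS: work from column 8 back to column 1 (reverse the tiled row), swapping k<->p (o and x unchanged).
Row 2 as worked: p k p k p k p k
Counting 1 along the worked row gives p.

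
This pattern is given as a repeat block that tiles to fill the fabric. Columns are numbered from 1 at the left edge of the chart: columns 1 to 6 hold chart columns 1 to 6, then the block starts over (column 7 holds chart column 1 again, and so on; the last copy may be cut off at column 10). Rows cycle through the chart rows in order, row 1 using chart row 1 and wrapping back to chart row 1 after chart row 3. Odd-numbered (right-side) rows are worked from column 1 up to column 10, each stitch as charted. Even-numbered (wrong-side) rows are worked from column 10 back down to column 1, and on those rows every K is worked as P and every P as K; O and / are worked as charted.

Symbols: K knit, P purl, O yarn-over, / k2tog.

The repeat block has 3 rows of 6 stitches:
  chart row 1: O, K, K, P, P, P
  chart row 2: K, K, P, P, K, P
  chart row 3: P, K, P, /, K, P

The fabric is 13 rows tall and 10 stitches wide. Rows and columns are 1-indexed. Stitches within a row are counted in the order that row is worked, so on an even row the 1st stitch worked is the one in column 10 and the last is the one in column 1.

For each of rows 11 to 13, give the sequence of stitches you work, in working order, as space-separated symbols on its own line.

Result:
K K P P K P K K P P
/ K P K K P / K P K
O K K P P P O K K P

Derivation:
Row 11: chart row 2, RS - tile across columns 1-10 and work as-is.
Row 12: chart row 3, WS - tiled (columns 1-10): P K P / K P P K P /; work from column 10 back to 1 with K<->P swapped.
Row 13: chart row 1, RS - tile across columns 1-10 and work as-is.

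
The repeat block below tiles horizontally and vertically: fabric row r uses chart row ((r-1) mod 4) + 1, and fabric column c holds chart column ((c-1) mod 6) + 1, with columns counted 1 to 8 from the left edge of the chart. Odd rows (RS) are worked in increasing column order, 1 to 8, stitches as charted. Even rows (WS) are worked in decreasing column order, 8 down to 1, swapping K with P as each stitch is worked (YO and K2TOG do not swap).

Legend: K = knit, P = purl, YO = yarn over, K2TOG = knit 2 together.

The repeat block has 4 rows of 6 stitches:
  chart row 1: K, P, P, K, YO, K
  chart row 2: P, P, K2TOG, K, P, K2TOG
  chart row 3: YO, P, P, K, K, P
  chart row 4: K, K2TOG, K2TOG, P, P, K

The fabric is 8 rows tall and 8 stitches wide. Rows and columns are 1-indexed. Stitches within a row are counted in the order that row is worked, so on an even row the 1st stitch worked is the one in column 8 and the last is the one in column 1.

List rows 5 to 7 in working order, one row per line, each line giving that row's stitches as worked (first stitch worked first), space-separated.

Row 5: chart row 1, RS - tile across columns 1-8 and work as-is.
Row 6: chart row 2, WS - tiled (columns 1-8): P P K2TOG K P K2TOG P P; work from column 8 back to 1 with K<->P swapped.
Row 7: chart row 3, RS - tile across columns 1-8 and work as-is.

Result:
K P P K YO K K P
K K K2TOG K P K2TOG K K
YO P P K K P YO P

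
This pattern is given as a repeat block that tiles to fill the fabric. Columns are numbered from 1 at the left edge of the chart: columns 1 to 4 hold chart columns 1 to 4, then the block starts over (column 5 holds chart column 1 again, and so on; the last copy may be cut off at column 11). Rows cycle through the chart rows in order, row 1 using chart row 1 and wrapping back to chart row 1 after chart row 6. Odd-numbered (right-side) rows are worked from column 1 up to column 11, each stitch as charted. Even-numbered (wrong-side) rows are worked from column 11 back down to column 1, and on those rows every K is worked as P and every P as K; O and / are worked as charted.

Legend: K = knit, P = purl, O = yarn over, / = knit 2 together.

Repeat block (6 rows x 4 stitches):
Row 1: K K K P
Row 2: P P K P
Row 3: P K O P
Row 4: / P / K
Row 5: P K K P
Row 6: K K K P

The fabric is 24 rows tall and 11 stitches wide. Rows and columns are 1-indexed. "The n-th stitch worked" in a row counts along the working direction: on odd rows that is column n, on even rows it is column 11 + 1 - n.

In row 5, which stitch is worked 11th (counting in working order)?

For row 5: chart row = ((5-1) mod 6) + 1 = 5; this is a RS (odd) row.
Chart row 5 tiled across columns 1-11: P K K P P K K P P K K
Right side: take the tiled row as-is (worked left to right from column 1).
The 11th stitch worked is K.

Stitch:
K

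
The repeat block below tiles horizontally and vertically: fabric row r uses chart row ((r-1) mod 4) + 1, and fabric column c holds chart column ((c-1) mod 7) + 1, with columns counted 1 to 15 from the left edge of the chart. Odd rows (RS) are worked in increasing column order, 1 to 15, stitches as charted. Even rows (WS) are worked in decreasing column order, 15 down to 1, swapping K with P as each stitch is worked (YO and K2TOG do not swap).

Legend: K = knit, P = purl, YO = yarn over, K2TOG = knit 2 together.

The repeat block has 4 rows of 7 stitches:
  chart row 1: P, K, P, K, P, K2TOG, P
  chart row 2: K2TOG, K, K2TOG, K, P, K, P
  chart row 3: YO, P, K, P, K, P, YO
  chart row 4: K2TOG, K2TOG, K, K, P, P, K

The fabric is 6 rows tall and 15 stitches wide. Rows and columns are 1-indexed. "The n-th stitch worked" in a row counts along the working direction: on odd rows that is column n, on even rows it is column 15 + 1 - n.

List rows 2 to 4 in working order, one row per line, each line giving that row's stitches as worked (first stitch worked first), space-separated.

Row 2: chart row 2, WS - tiled (columns 1-15): K2TOG K K2TOG K P K P K2TOG K K2TOG K P K P K2TOG; work from column 15 back to 1 with K<->P swapped.
Row 3: chart row 3, RS - tile across columns 1-15 and work as-is.
Row 4: chart row 4, WS - tiled (columns 1-15): K2TOG K2TOG K K P P K K2TOG K2TOG K K P P K K2TOG; work from column 15 back to 1 with K<->P swapped.

Rows as worked:
K2TOG K P K P K2TOG P K2TOG K P K P K2TOG P K2TOG
YO P K P K P YO YO P K P K P YO YO
K2TOG P K K P P K2TOG K2TOG P K K P P K2TOG K2TOG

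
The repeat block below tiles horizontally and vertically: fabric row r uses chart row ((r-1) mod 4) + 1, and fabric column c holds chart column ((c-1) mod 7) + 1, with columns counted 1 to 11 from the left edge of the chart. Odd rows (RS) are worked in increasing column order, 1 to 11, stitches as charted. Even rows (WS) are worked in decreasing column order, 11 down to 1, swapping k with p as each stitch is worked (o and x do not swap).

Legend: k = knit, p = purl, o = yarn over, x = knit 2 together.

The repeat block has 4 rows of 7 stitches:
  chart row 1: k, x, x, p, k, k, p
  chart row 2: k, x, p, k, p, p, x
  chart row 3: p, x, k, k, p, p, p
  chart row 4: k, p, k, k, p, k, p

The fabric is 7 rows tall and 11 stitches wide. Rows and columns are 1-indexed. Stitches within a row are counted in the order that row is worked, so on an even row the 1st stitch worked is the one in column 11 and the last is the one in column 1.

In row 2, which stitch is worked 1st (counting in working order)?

For row 2: chart row = ((2-1) mod 4) + 1 = 2; this is a WS (even) row.
Chart row 2 tiled across columns 1-11: k x p k p p x k x p k
WS row: flip the tiled sequence (start at column 11) and apply k<->p; o and x stay.
Row 2 as worked: p k x p x k k p k x p
The 1st stitch worked is p.

== STITCH ==
p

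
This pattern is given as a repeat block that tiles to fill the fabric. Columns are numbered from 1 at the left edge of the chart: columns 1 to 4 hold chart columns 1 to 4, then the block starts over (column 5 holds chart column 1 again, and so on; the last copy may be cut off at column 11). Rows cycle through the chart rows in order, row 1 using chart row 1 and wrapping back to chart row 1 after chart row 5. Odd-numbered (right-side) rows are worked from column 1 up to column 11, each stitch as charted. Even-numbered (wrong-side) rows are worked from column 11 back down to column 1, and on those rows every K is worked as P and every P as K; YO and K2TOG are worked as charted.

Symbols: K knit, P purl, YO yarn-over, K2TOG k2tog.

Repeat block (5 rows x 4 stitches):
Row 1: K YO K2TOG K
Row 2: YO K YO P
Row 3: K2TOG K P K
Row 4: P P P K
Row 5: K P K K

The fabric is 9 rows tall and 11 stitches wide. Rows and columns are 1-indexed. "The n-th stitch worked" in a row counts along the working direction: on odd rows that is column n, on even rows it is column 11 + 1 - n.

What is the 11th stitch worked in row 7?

Result:
YO

Derivation:
Row 7 uses chart row ((7-1) mod 5)+1 = 2. Row 7 is odd, so RS.
Chart row 2 tiled across columns 1-11: YO K YO P YO K YO P YO K YO
RS: work column 1 to column 11, symbols as charted — the tiled row is the row as worked.
The 11th stitch worked is YO.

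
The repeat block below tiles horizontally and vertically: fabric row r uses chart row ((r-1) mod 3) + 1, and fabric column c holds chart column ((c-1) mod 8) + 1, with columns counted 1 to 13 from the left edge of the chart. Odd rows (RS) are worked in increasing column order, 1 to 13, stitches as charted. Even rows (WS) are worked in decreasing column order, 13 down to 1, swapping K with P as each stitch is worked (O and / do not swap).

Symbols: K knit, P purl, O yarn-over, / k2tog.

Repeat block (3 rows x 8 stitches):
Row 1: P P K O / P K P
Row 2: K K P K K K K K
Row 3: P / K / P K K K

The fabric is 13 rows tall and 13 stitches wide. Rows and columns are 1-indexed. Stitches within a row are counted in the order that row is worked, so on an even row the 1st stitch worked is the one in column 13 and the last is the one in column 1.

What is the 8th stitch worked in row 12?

Stitch:
P

Derivation:
For row 12: chart row = ((12-1) mod 3) + 1 = 3; this is a WS (even) row.
Chart row 3 tiled across columns 1-13: P / K / P K K K P / K / P
Wrong side: read the tiled row from column 13 down to 1 and exchange K with P (leave O, /).
Row 12 as worked: K / P / K P P P K / P / K
Counting 8 along the worked row gives P.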